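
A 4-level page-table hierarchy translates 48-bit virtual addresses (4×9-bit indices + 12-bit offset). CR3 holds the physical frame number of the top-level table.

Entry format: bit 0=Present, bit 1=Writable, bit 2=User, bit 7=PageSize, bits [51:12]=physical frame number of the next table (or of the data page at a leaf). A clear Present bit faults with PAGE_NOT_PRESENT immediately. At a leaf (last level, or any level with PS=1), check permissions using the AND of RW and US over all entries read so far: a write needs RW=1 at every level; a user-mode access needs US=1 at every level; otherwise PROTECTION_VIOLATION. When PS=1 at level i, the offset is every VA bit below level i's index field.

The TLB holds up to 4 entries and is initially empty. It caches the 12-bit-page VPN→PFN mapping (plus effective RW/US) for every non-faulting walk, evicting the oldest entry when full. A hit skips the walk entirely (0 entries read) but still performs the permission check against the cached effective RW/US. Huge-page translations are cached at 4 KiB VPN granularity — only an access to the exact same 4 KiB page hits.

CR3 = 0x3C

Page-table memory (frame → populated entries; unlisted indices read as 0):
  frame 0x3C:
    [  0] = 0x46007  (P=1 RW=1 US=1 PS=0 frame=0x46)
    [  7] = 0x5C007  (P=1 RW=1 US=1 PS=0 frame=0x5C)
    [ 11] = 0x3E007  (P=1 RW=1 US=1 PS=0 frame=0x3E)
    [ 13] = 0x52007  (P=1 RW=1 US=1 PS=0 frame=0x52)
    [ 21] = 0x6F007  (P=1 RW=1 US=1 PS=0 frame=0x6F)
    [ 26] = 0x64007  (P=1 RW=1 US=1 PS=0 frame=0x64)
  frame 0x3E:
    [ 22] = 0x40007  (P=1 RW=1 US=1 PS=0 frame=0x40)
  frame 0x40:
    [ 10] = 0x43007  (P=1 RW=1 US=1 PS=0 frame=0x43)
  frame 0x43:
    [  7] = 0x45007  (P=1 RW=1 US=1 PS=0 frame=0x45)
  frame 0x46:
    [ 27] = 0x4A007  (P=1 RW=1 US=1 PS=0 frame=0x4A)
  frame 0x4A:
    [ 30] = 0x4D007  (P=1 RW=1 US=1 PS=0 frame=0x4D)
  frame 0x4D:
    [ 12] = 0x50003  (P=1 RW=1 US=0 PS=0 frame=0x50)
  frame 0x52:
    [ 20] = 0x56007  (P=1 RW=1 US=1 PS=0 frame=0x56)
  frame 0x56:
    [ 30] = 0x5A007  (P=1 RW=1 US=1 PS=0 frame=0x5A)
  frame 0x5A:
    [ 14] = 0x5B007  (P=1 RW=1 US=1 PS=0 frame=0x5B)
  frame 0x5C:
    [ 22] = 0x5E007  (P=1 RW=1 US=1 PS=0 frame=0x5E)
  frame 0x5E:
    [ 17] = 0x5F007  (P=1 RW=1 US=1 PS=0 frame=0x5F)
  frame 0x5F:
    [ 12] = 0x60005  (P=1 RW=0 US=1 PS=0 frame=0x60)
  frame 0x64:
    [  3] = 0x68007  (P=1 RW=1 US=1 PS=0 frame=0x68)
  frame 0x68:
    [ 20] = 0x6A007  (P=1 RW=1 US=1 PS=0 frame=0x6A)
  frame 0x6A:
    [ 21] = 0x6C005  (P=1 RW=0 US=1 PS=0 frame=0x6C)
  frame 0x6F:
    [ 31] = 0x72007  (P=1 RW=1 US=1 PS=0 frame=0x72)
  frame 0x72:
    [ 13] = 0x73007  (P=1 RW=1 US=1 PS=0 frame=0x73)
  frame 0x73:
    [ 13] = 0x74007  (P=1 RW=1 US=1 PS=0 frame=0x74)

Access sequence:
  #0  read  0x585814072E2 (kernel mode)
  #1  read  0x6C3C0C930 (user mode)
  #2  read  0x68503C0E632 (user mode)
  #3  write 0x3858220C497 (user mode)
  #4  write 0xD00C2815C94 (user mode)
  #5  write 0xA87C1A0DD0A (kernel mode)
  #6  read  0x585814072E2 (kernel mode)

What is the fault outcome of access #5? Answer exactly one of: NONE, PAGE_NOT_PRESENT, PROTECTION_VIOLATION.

Walk each access:
#0 VA=0x585814072E2 (r,kernel):
  [0] read 0x3C idx=11: raw=0x3E007 flags P=1 W=1 U=1 S=0
  [1] read 0x3E idx=22: raw=0x40007 flags P=1 W=1 U=1 S=0
  [2] read 0x40 idx=10: raw=0x43007 flags P=1 W=1 U=1 S=0
  [3] read 0x43 idx=7: raw=0x45007 flags P=1 W=1 U=1 S=0
  ⇒ phys 0x452E2  [4 reads]
#1 VA=0x6C3C0C930 (r,user):
  [0] read 0x3C idx=0: raw=0x46007 flags P=1 W=1 U=1 S=0
  [1] read 0x46 idx=27: raw=0x4A007 flags P=1 W=1 U=1 S=0
  [2] read 0x4A idx=30: raw=0x4D007 flags P=1 W=1 U=1 S=0
  [3] read 0x4D idx=12: raw=0x50003 flags P=1 W=1 U=0 S=0
  ⇒ fault: PROTECTION_VIOLATION  — 4 lookups
#2 VA=0x68503C0E632 (r,user):
  [0] read 0x3C idx=13: raw=0x52007 flags P=1 W=1 U=1 S=0
  [1] read 0x52 idx=20: raw=0x56007 flags P=1 W=1 U=1 S=0
  [2] read 0x56 idx=30: raw=0x5A007 flags P=1 W=1 U=1 S=0
  [3] read 0x5A idx=14: raw=0x5B007 flags P=1 W=1 U=1 S=0
  ⇒ phys 0x5B632  [4 reads]
#3 VA=0x3858220C497 (w,user):
  [0] read 0x3C idx=7: raw=0x5C007 flags P=1 W=1 U=1 S=0
  [1] read 0x5C idx=22: raw=0x5E007 flags P=1 W=1 U=1 S=0
  [2] read 0x5E idx=17: raw=0x5F007 flags P=1 W=1 U=1 S=0
  [3] read 0x5F idx=12: raw=0x60005 flags P=1 W=0 U=1 S=0
  ⇒ fault: PROTECTION_VIOLATION  — 4 lookups
#4 VA=0xD00C2815C94 (w,user):
  [0] read 0x3C idx=26: raw=0x64007 flags P=1 W=1 U=1 S=0
  [1] read 0x64 idx=3: raw=0x68007 flags P=1 W=1 U=1 S=0
  [2] read 0x68 idx=20: raw=0x6A007 flags P=1 W=1 U=1 S=0
  [3] read 0x6A idx=21: raw=0x6C005 flags P=1 W=0 U=1 S=0
  ⇒ fault: PROTECTION_VIOLATION  — 4 lookups
#5 VA=0xA87C1A0DD0A (w,kernel):
  [0] read 0x3C idx=21: raw=0x6F007 flags P=1 W=1 U=1 S=0
  [1] read 0x6F idx=31: raw=0x72007 flags P=1 W=1 U=1 S=0
  [2] read 0x72 idx=13: raw=0x73007 flags P=1 W=1 U=1 S=0
  [3] read 0x73 idx=13: raw=0x74007 flags P=1 W=1 U=1 S=0
  ⇒ phys 0x74D0A  [4 reads]
#6 VA=0x585814072E2 (r,kernel):
  TLB hit vpn=0x58581407 → PA=0x452E2

Access #5 fault: NONE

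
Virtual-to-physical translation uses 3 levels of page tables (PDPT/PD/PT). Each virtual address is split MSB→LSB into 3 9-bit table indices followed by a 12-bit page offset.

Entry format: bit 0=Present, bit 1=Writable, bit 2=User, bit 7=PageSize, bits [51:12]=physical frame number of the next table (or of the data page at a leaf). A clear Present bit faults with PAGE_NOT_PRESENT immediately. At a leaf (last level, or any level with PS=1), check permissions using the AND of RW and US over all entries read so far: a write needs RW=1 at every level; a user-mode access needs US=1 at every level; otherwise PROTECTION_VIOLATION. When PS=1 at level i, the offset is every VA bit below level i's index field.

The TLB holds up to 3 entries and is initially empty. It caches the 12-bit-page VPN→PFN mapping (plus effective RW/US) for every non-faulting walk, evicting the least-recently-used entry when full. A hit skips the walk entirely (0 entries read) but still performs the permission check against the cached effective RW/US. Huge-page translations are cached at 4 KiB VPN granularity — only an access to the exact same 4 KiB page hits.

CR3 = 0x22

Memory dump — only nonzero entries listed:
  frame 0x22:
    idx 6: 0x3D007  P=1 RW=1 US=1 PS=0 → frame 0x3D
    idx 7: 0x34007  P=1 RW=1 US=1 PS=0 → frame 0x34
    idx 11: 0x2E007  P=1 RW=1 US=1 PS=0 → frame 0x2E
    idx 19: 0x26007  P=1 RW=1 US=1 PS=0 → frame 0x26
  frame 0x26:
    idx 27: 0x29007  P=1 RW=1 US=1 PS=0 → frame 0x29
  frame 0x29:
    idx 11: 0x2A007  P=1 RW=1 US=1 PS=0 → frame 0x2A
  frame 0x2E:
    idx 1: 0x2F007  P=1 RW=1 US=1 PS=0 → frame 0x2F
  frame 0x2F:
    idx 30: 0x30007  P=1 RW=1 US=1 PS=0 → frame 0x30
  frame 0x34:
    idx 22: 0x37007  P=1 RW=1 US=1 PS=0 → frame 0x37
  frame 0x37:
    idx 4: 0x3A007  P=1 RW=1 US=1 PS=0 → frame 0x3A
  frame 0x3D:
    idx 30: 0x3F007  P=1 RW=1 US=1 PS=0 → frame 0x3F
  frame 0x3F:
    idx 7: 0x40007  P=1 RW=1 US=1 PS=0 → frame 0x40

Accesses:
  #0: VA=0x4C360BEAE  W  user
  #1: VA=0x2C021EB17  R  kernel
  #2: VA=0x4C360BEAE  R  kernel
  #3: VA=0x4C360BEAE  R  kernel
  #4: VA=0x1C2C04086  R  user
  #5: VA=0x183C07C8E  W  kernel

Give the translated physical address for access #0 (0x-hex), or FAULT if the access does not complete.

Walk each access:
#0 VA=0x4C360BEAE (w,user):
  [0] read 0x22 idx=19: raw=0x26007 flags P=1 W=1 U=1 S=0
  [1] read 0x26 idx=27: raw=0x29007 flags P=1 W=1 U=1 S=0
  [2] read 0x29 idx=11: raw=0x2A007 flags P=1 W=1 U=1 S=0
  → PA=0x2AEAE  (3 entries read)
#1 VA=0x2C021EB17 (r,kernel):
  [0] read 0x22 idx=11: raw=0x2E007 flags P=1 W=1 U=1 S=0
  [1] read 0x2E idx=1: raw=0x2F007 flags P=1 W=1 U=1 S=0
  [2] read 0x2F idx=30: raw=0x30007 flags P=1 W=1 U=1 S=0
  → PA=0x30B17  (3 entries read)
#2 VA=0x4C360BEAE (r,kernel):
  TLB hit vpn=0x4C360B → PA=0x2AEAE
#3 VA=0x4C360BEAE (r,kernel):
  TLB hit vpn=0x4C360B → PA=0x2AEAE
#4 VA=0x1C2C04086 (r,user):
  [0] read 0x22 idx=7: raw=0x34007 flags P=1 W=1 U=1 S=0
  [1] read 0x34 idx=22: raw=0x37007 flags P=1 W=1 U=1 S=0
  [2] read 0x37 idx=4: raw=0x3A007 flags P=1 W=1 U=1 S=0
  → PA=0x3A086  (3 entries read)
#5 VA=0x183C07C8E (w,kernel):
  [0] read 0x22 idx=6: raw=0x3D007 flags P=1 W=1 U=1 S=0
  [1] read 0x3D idx=30: raw=0x3F007 flags P=1 W=1 U=1 S=0
  [2] read 0x3F idx=7: raw=0x40007 flags P=1 W=1 U=1 S=0
  → PA=0x40C8E  (3 entries read)

Access #0 PA: 0x2AEAE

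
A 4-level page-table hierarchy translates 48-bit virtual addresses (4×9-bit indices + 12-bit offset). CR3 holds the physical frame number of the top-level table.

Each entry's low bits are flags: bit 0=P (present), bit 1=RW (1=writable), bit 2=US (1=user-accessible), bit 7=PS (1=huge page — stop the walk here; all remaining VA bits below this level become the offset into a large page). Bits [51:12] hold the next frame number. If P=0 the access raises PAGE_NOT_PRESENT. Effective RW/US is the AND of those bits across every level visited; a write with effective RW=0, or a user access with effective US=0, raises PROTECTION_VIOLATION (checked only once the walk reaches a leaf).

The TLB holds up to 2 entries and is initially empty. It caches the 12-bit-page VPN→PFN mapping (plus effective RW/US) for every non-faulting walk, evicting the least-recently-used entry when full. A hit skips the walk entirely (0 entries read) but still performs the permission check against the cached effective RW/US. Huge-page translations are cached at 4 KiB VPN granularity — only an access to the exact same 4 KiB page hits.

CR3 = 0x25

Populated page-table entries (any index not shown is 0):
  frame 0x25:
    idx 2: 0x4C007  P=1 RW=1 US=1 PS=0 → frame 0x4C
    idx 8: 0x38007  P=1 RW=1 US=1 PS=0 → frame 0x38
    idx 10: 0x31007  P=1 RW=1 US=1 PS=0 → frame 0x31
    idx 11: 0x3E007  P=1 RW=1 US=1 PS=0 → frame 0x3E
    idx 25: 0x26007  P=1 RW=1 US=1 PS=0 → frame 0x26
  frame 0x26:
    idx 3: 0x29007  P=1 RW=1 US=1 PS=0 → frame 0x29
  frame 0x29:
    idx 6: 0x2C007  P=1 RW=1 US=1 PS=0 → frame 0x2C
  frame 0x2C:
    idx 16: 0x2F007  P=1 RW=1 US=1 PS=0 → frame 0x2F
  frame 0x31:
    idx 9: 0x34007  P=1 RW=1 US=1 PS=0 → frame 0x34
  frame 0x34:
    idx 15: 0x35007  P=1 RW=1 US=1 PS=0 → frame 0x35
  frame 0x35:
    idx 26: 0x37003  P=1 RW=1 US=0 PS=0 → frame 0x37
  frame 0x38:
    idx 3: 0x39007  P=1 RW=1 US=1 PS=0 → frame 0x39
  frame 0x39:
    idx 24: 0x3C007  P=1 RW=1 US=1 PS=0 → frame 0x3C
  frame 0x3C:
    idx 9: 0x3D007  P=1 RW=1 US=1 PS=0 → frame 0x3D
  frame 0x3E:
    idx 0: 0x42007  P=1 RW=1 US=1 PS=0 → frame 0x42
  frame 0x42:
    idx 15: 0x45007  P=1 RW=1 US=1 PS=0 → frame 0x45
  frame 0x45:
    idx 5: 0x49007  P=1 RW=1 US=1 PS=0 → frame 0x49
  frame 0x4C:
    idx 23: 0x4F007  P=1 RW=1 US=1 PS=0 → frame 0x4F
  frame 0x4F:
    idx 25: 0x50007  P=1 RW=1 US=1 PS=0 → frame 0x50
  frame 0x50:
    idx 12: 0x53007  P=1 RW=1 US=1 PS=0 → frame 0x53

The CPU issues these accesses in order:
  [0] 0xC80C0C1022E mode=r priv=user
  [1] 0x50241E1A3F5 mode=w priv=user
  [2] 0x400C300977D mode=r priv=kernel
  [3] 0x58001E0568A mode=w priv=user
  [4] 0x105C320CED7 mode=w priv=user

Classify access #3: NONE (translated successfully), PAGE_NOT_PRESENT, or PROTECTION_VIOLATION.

Trace:
#0 VA=0xC80C0C1022E (r,user):
  L0: frame=0x25 idx=25 entry=0x26007 [P=1 RW=1 US=1 PS=0]
  L1: frame=0x26 idx=3 entry=0x29007 [P=1 RW=1 US=1 PS=0]
  L2: frame=0x29 idx=6 entry=0x2C007 [P=1 RW=1 US=1 PS=0]
  L3: frame=0x2C idx=16 entry=0x2F007 [P=1 RW=1 US=1 PS=0]
  → PA=0x2F22E  (4 entries read)
#1 VA=0x50241E1A3F5 (w,user):
  L0: frame=0x25 idx=10 entry=0x31007 [P=1 RW=1 US=1 PS=0]
  L1: frame=0x31 idx=9 entry=0x34007 [P=1 RW=1 US=1 PS=0]
  L2: frame=0x34 idx=15 entry=0x35007 [P=1 RW=1 US=1 PS=0]
  L3: frame=0x35 idx=26 entry=0x37003 [P=1 RW=1 US=0 PS=0]
  ✗ PROTECTION_VIOLATION  [4 reads]
#2 VA=0x400C300977D (r,kernel):
  L0: frame=0x25 idx=8 entry=0x38007 [P=1 RW=1 US=1 PS=0]
  L1: frame=0x38 idx=3 entry=0x39007 [P=1 RW=1 US=1 PS=0]
  L2: frame=0x39 idx=24 entry=0x3C007 [P=1 RW=1 US=1 PS=0]
  L3: frame=0x3C idx=9 entry=0x3D007 [P=1 RW=1 US=1 PS=0]
  → PA=0x3D77D  (4 entries read)
#3 VA=0x58001E0568A (w,user):
  L0: frame=0x25 idx=11 entry=0x3E007 [P=1 RW=1 US=1 PS=0]
  L1: frame=0x3E idx=0 entry=0x42007 [P=1 RW=1 US=1 PS=0]
  L2: frame=0x42 idx=15 entry=0x45007 [P=1 RW=1 US=1 PS=0]
  L3: frame=0x45 idx=5 entry=0x49007 [P=1 RW=1 US=1 PS=0]
  → PA=0x4968A  (4 entries read)
#4 VA=0x105C320CED7 (w,user):
  L0: frame=0x25 idx=2 entry=0x4C007 [P=1 RW=1 US=1 PS=0]
  L1: frame=0x4C idx=23 entry=0x4F007 [P=1 RW=1 US=1 PS=0]
  L2: frame=0x4F idx=25 entry=0x50007 [P=1 RW=1 US=1 PS=0]
  L3: frame=0x50 idx=12 entry=0x53007 [P=1 RW=1 US=1 PS=0]
  → PA=0x53ED7  (4 entries read)

Access #3 fault: NONE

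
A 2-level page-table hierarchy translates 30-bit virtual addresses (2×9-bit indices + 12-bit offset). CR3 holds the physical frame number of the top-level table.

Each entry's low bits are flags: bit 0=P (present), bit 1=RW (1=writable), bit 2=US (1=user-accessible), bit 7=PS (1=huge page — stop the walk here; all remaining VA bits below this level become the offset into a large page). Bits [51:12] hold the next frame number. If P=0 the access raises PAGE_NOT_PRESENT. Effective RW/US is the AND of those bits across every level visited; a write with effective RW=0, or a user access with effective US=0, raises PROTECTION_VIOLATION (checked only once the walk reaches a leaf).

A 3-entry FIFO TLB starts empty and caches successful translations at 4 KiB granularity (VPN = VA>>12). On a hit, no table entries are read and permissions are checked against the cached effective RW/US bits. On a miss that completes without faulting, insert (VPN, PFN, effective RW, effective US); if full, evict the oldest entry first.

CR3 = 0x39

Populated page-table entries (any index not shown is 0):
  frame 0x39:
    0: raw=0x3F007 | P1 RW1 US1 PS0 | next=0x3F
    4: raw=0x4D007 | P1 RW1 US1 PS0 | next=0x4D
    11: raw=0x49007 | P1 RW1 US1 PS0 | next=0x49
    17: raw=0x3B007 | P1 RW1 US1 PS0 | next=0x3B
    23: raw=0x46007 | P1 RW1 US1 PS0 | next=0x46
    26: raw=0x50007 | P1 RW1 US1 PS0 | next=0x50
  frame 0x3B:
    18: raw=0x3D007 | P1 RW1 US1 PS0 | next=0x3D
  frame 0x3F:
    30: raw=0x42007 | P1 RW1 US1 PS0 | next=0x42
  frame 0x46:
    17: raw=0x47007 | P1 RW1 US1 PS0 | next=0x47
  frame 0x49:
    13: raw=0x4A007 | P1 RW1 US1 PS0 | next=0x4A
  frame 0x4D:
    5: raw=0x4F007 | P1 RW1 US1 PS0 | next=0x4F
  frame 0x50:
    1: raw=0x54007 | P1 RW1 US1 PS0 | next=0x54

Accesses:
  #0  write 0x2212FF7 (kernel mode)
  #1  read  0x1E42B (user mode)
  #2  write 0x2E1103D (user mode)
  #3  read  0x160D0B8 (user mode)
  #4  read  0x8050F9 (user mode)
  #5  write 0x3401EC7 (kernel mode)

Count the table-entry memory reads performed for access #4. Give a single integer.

Walk each access:
#0 VA=0x2212FF7 (w,kernel):
  L0: frame=0x39 idx=17 entry=0x3B007 [P=1 RW=1 US=1 PS=0]
  L1: frame=0x3B idx=18 entry=0x3D007 [P=1 RW=1 US=1 PS=0]
  ✓ 0x3DFF7  — 2 lookups
#1 VA=0x1E42B (r,user):
  L0: frame=0x39 idx=0 entry=0x3F007 [P=1 RW=1 US=1 PS=0]
  L1: frame=0x3F idx=30 entry=0x42007 [P=1 RW=1 US=1 PS=0]
  ✓ 0x4242B  — 2 lookups
#2 VA=0x2E1103D (w,user):
  L0: frame=0x39 idx=23 entry=0x46007 [P=1 RW=1 US=1 PS=0]
  L1: frame=0x46 idx=17 entry=0x47007 [P=1 RW=1 US=1 PS=0]
  ✓ 0x4703D  — 2 lookups
#3 VA=0x160D0B8 (r,user):
  L0: frame=0x39 idx=11 entry=0x49007 [P=1 RW=1 US=1 PS=0]
  L1: frame=0x49 idx=13 entry=0x4A007 [P=1 RW=1 US=1 PS=0]
  ✓ 0x4A0B8  — 2 lookups
#4 VA=0x8050F9 (r,user):
  L0: frame=0x39 idx=4 entry=0x4D007 [P=1 RW=1 US=1 PS=0]
  L1: frame=0x4D idx=5 entry=0x4F007 [P=1 RW=1 US=1 PS=0]
  ✓ 0x4F0F9  — 2 lookups
#5 VA=0x3401EC7 (w,kernel):
  L0: frame=0x39 idx=26 entry=0x50007 [P=1 RW=1 US=1 PS=0]
  L1: frame=0x50 idx=1 entry=0x54007 [P=1 RW=1 US=1 PS=0]
  ✓ 0x54EC7  — 2 lookups

Entries read for #4: 2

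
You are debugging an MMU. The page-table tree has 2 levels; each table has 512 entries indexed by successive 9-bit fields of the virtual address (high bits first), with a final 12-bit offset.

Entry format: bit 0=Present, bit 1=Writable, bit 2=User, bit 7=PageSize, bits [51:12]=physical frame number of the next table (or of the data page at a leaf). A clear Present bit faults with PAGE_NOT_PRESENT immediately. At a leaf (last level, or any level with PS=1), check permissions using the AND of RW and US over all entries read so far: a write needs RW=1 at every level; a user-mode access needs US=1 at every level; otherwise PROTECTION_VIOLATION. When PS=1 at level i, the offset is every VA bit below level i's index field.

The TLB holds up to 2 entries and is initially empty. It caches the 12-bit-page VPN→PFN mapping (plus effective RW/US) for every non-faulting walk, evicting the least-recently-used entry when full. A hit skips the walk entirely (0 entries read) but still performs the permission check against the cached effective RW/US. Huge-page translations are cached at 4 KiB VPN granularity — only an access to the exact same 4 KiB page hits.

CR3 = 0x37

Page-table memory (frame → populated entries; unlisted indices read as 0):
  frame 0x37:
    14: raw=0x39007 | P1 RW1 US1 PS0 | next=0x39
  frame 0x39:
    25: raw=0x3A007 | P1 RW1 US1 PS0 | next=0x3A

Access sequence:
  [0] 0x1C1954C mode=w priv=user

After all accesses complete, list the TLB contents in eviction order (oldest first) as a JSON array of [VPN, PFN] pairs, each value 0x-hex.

Trace:
#0 VA=0x1C1954C (w,user):
  L0 @0x37[14] → 0x39007  P=1,RW=1,US=1,PS=0
  L1 @0x39[25] → 0x3A007  P=1,RW=1,US=1,PS=0
  → PA=0x3A54C  (2 entries read)

TLB: [["0x1C19", "0x3A"]]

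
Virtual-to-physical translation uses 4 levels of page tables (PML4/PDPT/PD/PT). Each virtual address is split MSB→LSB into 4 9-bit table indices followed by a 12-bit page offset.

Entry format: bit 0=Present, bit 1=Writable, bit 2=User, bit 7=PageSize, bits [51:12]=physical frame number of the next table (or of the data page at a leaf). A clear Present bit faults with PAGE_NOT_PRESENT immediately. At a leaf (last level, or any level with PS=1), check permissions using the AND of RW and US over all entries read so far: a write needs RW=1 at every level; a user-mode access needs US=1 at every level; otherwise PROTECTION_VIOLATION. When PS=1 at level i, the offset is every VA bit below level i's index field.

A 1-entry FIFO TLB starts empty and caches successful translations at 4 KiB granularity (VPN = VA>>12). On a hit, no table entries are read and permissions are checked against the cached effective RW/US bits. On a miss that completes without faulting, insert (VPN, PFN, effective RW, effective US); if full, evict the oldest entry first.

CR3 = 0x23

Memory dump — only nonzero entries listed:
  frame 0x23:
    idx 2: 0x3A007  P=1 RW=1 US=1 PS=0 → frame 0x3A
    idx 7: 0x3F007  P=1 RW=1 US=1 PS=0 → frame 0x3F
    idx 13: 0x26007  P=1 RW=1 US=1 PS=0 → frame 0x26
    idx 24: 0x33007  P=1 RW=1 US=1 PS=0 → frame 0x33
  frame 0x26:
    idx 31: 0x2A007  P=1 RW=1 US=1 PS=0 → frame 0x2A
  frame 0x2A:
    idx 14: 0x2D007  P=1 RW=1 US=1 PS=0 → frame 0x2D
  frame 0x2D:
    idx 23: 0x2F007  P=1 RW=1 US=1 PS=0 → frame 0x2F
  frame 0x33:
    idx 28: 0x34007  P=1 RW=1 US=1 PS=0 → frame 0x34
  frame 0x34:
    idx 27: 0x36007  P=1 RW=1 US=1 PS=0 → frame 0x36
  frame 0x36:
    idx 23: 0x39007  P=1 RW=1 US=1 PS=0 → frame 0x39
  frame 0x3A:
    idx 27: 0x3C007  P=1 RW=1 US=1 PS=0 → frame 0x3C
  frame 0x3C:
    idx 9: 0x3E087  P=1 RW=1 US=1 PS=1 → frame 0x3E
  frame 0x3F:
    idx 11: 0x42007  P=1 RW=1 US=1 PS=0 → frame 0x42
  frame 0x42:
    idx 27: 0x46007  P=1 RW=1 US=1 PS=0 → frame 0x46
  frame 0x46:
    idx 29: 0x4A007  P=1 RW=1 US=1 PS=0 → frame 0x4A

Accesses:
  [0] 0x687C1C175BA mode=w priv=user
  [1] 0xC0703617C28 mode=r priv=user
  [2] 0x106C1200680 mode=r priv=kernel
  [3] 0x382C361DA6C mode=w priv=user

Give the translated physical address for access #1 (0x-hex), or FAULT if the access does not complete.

Per-access translation:
#0 VA=0x687C1C175BA (w,user):
  lvl0: tbl 0x23, slot 13 ⇒ 0x26007 (P1/RW1/US1/PS0)
  lvl1: tbl 0x26, slot 31 ⇒ 0x2A007 (P1/RW1/US1/PS0)
  lvl2: tbl 0x2A, slot 14 ⇒ 0x2D007 (P1/RW1/US1/PS0)
  lvl3: tbl 0x2D, slot 23 ⇒ 0x2F007 (P1/RW1/US1/PS0)
  ✓ 0x2F5BA  — 4 lookups
#1 VA=0xC0703617C28 (r,user):
  lvl0: tbl 0x23, slot 24 ⇒ 0x33007 (P1/RW1/US1/PS0)
  lvl1: tbl 0x33, slot 28 ⇒ 0x34007 (P1/RW1/US1/PS0)
  lvl2: tbl 0x34, slot 27 ⇒ 0x36007 (P1/RW1/US1/PS0)
  lvl3: tbl 0x36, slot 23 ⇒ 0x39007 (P1/RW1/US1/PS0)
  ✓ 0x39C28  — 4 lookups
#2 VA=0x106C1200680 (r,kernel):
  lvl0: tbl 0x23, slot 2 ⇒ 0x3A007 (P1/RW1/US1/PS0)
  lvl1: tbl 0x3A, slot 27 ⇒ 0x3C007 (P1/RW1/US1/PS0)
  lvl2: tbl 0x3C, slot 9 ⇒ 0x3E087 (P1/RW1/US1/PS1)
  ✓ 0x3E680 (huge @L2)  — 3 lookups
#3 VA=0x382C361DA6C (w,user):
  lvl0: tbl 0x23, slot 7 ⇒ 0x3F007 (P1/RW1/US1/PS0)
  lvl1: tbl 0x3F, slot 11 ⇒ 0x42007 (P1/RW1/US1/PS0)
  lvl2: tbl 0x42, slot 27 ⇒ 0x46007 (P1/RW1/US1/PS0)
  lvl3: tbl 0x46, slot 29 ⇒ 0x4A007 (P1/RW1/US1/PS0)
  ✓ 0x4AA6C  — 4 lookups

Access #1 PA: 0x39C28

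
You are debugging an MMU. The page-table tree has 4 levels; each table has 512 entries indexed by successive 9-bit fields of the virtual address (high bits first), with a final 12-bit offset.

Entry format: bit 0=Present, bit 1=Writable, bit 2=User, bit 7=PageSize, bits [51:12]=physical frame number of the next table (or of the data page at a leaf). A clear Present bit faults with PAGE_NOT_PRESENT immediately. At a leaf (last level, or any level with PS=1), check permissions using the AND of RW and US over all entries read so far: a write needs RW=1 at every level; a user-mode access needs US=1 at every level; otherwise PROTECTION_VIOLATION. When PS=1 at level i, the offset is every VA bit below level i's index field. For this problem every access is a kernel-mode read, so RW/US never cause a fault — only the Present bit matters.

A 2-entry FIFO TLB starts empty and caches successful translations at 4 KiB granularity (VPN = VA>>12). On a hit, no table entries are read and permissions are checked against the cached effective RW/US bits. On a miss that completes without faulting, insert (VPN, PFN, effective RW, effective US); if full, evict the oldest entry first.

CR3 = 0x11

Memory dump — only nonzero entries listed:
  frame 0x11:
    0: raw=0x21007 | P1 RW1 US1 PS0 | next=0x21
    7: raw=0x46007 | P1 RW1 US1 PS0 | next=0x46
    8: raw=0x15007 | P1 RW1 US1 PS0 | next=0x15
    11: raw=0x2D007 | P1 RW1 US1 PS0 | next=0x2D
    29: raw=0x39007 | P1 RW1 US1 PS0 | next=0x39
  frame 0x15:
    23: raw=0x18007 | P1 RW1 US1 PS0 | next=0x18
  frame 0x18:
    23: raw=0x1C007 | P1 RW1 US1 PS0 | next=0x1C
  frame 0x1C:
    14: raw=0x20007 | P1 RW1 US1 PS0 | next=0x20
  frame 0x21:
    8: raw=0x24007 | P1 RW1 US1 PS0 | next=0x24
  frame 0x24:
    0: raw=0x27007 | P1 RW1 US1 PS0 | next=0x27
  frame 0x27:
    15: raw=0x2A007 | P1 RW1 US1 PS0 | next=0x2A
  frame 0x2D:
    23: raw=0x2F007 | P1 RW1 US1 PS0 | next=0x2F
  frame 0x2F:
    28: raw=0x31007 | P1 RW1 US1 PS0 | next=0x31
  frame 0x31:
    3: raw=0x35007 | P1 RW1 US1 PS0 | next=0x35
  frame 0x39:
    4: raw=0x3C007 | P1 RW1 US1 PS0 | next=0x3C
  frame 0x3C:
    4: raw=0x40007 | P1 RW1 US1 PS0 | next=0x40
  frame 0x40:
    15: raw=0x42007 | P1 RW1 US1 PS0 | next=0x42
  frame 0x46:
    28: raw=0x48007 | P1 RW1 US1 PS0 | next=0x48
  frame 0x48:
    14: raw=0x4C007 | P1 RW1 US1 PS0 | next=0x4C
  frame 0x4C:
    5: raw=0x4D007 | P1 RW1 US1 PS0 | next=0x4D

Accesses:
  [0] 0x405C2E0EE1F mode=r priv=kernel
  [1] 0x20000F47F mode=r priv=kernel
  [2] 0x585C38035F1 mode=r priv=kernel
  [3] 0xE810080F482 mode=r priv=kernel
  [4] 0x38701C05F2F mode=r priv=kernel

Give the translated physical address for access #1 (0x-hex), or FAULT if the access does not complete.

Walk each access:
#0 VA=0x405C2E0EE1F (r,kernel):
  L0: frame=0x11 idx=8 entry=0x15007 [P=1 RW=1 US=1 PS=0]
  L1: frame=0x15 idx=23 entry=0x18007 [P=1 RW=1 US=1 PS=0]
  L2: frame=0x18 idx=23 entry=0x1C007 [P=1 RW=1 US=1 PS=0]
  L3: frame=0x1C idx=14 entry=0x20007 [P=1 RW=1 US=1 PS=0]
  ⇒ phys 0x20E1F  [4 reads]
#1 VA=0x20000F47F (r,kernel):
  L0: frame=0x11 idx=0 entry=0x21007 [P=1 RW=1 US=1 PS=0]
  L1: frame=0x21 idx=8 entry=0x24007 [P=1 RW=1 US=1 PS=0]
  L2: frame=0x24 idx=0 entry=0x27007 [P=1 RW=1 US=1 PS=0]
  L3: frame=0x27 idx=15 entry=0x2A007 [P=1 RW=1 US=1 PS=0]
  ⇒ phys 0x2A47F  [4 reads]
#2 VA=0x585C38035F1 (r,kernel):
  L0: frame=0x11 idx=11 entry=0x2D007 [P=1 RW=1 US=1 PS=0]
  L1: frame=0x2D idx=23 entry=0x2F007 [P=1 RW=1 US=1 PS=0]
  L2: frame=0x2F idx=28 entry=0x31007 [P=1 RW=1 US=1 PS=0]
  L3: frame=0x31 idx=3 entry=0x35007 [P=1 RW=1 US=1 PS=0]
  ⇒ phys 0x355F1  [4 reads]
#3 VA=0xE810080F482 (r,kernel):
  L0: frame=0x11 idx=29 entry=0x39007 [P=1 RW=1 US=1 PS=0]
  L1: frame=0x39 idx=4 entry=0x3C007 [P=1 RW=1 US=1 PS=0]
  L2: frame=0x3C idx=4 entry=0x40007 [P=1 RW=1 US=1 PS=0]
  L3: frame=0x40 idx=15 entry=0x42007 [P=1 RW=1 US=1 PS=0]
  ⇒ phys 0x42482  [4 reads]
#4 VA=0x38701C05F2F (r,kernel):
  L0: frame=0x11 idx=7 entry=0x46007 [P=1 RW=1 US=1 PS=0]
  L1: frame=0x46 idx=28 entry=0x48007 [P=1 RW=1 US=1 PS=0]
  L2: frame=0x48 idx=14 entry=0x4C007 [P=1 RW=1 US=1 PS=0]
  L3: frame=0x4C idx=5 entry=0x4D007 [P=1 RW=1 US=1 PS=0]
  ⇒ phys 0x4DF2F  [4 reads]

Access #1 PA: 0x2A47F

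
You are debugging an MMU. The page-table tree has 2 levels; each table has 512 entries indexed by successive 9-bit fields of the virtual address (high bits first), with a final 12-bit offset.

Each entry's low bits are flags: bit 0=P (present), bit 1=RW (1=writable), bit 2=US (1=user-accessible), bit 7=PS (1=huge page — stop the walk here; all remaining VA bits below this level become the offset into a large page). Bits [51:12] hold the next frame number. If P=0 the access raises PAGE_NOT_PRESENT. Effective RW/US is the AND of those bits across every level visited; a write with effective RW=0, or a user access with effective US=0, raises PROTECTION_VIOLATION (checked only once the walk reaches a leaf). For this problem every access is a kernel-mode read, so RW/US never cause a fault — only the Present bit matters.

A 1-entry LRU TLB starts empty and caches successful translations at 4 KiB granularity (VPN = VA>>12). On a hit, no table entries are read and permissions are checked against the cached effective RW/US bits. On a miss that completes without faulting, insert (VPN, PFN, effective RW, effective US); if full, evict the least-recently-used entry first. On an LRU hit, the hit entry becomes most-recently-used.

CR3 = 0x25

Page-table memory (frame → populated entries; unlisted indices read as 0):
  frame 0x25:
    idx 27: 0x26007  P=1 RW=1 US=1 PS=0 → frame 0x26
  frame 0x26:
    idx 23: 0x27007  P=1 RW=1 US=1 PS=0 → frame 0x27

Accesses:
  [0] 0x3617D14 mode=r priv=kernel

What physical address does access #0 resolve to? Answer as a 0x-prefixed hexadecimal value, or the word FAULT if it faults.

Per-access translation:
#0 VA=0x3617D14 (r,kernel):
  lvl0: tbl 0x25, slot 27 ⇒ 0x26007 (P1/RW1/US1/PS0)
  lvl1: tbl 0x26, slot 23 ⇒ 0x27007 (P1/RW1/US1/PS0)
  ✓ 0x27D14  — 2 lookups

Access #0 PA: 0x27D14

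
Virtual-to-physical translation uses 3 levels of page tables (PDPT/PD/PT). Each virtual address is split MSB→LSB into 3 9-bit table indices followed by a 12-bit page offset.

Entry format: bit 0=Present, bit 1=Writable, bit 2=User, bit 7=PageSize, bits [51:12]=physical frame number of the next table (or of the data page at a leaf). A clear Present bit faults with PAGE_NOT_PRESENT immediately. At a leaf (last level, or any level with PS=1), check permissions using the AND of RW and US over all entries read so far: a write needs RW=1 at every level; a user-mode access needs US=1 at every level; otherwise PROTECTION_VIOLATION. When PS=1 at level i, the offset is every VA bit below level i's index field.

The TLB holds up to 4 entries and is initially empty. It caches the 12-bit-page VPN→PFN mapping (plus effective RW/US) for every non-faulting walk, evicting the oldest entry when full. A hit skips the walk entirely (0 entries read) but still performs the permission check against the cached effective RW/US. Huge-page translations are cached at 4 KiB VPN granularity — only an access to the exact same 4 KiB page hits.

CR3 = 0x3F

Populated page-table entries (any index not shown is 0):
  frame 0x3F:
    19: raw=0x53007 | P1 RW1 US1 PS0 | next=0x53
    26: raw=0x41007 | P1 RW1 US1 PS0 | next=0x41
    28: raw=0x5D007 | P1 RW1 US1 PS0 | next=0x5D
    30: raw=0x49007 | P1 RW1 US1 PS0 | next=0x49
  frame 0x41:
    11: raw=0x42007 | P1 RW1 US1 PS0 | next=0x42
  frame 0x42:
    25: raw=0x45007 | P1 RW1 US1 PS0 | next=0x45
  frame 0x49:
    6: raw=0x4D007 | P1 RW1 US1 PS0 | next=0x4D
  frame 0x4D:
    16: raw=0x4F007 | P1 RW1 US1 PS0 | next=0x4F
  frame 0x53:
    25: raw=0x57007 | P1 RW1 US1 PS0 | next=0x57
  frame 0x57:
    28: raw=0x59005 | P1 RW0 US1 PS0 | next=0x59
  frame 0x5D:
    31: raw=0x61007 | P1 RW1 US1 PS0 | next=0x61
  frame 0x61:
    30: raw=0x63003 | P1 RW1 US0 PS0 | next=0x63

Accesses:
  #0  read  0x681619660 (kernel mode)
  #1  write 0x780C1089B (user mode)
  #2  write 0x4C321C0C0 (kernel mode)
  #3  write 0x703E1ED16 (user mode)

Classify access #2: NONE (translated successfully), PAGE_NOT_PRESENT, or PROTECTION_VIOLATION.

Per-access translation:
#0 VA=0x681619660 (r,kernel):
  L0: frame=0x3F idx=26 entry=0x41007 [P=1 RW=1 US=1 PS=0]
  L1: frame=0x41 idx=11 entry=0x42007 [P=1 RW=1 US=1 PS=0]
  L2: frame=0x42 idx=25 entry=0x45007 [P=1 RW=1 US=1 PS=0]
  ✓ 0x45660  — 3 lookups
#1 VA=0x780C1089B (w,user):
  L0: frame=0x3F idx=30 entry=0x49007 [P=1 RW=1 US=1 PS=0]
  L1: frame=0x49 idx=6 entry=0x4D007 [P=1 RW=1 US=1 PS=0]
  L2: frame=0x4D idx=16 entry=0x4F007 [P=1 RW=1 US=1 PS=0]
  ✓ 0x4F89B  — 3 lookups
#2 VA=0x4C321C0C0 (w,kernel):
  L0: frame=0x3F idx=19 entry=0x53007 [P=1 RW=1 US=1 PS=0]
  L1: frame=0x53 idx=25 entry=0x57007 [P=1 RW=1 US=1 PS=0]
  L2: frame=0x57 idx=28 entry=0x59005 [P=1 RW=0 US=1 PS=0]
  ✗ PROTECTION_VIOLATION  [3 reads]
#3 VA=0x703E1ED16 (w,user):
  L0: frame=0x3F idx=28 entry=0x5D007 [P=1 RW=1 US=1 PS=0]
  L1: frame=0x5D idx=31 entry=0x61007 [P=1 RW=1 US=1 PS=0]
  L2: frame=0x61 idx=30 entry=0x63003 [P=1 RW=1 US=0 PS=0]
  ✗ PROTECTION_VIOLATION  [3 reads]

Access #2 fault: PROTECTION_VIOLATION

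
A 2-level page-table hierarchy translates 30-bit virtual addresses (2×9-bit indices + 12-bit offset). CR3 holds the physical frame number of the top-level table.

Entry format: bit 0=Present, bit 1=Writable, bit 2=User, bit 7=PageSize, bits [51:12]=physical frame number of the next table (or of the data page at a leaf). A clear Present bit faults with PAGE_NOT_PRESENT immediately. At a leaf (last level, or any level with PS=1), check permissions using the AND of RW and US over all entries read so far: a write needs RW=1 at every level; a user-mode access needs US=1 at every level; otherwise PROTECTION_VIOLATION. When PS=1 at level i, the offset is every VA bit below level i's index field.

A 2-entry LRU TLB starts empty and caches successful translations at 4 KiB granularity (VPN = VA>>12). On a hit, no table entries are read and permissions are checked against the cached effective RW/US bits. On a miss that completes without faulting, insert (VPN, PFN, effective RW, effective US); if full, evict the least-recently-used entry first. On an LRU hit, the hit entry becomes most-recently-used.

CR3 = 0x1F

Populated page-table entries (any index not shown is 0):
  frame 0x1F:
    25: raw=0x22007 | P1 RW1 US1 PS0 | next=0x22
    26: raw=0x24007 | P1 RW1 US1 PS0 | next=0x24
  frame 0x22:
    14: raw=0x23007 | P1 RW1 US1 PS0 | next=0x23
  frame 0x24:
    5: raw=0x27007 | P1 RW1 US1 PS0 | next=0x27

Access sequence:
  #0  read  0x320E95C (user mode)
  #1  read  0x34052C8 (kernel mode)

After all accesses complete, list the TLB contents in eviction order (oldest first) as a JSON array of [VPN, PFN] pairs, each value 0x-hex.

Walk each access:
#0 VA=0x320E95C (r,user):
  lvl0: tbl 0x1F, slot 25 ⇒ 0x22007 (P1/RW1/US1/PS0)
  lvl1: tbl 0x22, slot 14 ⇒ 0x23007 (P1/RW1/US1/PS0)
  ✓ 0x2395C  — 2 lookups
#1 VA=0x34052C8 (r,kernel):
  lvl0: tbl 0x1F, slot 26 ⇒ 0x24007 (P1/RW1/US1/PS0)
  lvl1: tbl 0x24, slot 5 ⇒ 0x27007 (P1/RW1/US1/PS0)
  ✓ 0x272C8  — 2 lookups

TLB: [["0x320E", "0x23"], ["0x3405", "0x27"]]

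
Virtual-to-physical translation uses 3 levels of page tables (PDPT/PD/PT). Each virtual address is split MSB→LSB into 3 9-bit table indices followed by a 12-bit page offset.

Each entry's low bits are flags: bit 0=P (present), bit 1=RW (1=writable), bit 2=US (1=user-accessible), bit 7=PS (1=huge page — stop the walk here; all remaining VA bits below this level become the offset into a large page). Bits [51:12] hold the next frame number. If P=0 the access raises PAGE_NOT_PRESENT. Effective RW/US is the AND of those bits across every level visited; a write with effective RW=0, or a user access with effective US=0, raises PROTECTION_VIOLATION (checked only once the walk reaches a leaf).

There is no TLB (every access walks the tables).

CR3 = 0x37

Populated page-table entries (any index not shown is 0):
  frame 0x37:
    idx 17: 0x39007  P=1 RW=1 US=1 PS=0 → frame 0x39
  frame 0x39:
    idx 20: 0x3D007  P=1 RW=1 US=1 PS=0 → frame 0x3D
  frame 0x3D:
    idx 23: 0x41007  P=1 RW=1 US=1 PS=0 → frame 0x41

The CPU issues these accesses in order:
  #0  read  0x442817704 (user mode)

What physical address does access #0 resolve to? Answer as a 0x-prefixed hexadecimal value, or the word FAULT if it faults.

Walk each access:
#0 VA=0x442817704 (r,user):
  L0 @0x37[17] → 0x39007  P=1,RW=1,US=1,PS=0
  L1 @0x39[20] → 0x3D007  P=1,RW=1,US=1,PS=0
  L2 @0x3D[23] → 0x41007  P=1,RW=1,US=1,PS=0
  ⇒ phys 0x41704  [3 reads]

Access #0 PA: 0x41704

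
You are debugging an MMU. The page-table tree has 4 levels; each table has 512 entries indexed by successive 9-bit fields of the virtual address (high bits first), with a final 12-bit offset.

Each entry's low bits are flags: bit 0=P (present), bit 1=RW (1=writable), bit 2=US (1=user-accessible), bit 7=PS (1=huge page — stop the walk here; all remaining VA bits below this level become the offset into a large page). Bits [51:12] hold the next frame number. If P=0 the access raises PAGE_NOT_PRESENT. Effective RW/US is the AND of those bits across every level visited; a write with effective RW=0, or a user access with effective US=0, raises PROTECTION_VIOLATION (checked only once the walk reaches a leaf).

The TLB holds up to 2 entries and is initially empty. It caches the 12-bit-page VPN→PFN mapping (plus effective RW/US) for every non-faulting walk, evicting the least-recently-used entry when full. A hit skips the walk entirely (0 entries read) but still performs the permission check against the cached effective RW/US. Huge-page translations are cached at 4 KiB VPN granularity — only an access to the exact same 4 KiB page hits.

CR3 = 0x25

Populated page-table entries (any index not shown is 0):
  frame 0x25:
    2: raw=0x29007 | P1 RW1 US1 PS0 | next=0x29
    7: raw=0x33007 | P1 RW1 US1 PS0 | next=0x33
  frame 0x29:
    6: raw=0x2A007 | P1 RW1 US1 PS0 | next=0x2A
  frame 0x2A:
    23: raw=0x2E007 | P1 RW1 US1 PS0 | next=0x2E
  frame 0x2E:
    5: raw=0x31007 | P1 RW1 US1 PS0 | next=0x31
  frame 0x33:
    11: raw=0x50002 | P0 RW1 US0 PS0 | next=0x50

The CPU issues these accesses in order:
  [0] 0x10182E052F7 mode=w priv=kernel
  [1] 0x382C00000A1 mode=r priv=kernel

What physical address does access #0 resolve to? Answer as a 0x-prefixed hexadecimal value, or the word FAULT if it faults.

Trace:
#0 VA=0x10182E052F7 (w,kernel):
  L0 @0x25[2] → 0x29007  P=1,RW=1,US=1,PS=0
  L1 @0x29[6] → 0x2A007  P=1,RW=1,US=1,PS=0
  L2 @0x2A[23] → 0x2E007  P=1,RW=1,US=1,PS=0
  L3 @0x2E[5] → 0x31007  P=1,RW=1,US=1,PS=0
  ⇒ phys 0x312F7  [4 reads]
#1 VA=0x382C00000A1 (r,kernel):
  L0 @0x25[7] → 0x33007  P=1,RW=1,US=1,PS=0
  L1 @0x33[11] → 0x50002  P=0,RW=1,US=0,PS=0
  ⇒ fault: PAGE_NOT_PRESENT  — 2 lookups

Access #0 PA: 0x312F7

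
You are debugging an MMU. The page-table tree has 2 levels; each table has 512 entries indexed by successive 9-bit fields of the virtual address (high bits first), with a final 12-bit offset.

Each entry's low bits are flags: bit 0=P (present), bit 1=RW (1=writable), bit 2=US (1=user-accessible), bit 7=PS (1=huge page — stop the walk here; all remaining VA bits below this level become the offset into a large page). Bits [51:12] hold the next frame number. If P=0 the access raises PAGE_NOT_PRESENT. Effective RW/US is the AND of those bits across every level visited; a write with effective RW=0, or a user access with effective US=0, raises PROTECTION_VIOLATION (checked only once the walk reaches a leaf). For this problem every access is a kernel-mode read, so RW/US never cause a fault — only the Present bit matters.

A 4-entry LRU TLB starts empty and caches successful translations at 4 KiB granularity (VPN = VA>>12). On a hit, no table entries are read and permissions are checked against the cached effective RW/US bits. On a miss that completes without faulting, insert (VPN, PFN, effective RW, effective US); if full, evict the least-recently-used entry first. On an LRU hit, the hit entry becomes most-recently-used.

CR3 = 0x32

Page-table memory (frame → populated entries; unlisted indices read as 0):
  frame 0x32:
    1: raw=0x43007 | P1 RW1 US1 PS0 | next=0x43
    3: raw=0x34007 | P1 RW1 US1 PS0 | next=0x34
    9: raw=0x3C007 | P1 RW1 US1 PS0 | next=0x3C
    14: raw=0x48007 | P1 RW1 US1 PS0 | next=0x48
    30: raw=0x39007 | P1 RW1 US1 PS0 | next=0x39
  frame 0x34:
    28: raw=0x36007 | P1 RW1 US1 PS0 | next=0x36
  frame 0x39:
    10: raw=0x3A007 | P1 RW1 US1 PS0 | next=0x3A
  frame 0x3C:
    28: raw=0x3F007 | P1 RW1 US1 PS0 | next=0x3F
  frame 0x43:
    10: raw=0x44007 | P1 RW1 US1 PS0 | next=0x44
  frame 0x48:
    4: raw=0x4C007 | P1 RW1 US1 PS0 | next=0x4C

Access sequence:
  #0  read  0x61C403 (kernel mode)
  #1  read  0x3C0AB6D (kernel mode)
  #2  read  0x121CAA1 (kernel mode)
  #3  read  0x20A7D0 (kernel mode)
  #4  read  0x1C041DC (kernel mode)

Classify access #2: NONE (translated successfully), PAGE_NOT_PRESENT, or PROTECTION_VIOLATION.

Per-access translation:
#0 VA=0x61C403 (r,kernel):
  L0: frame=0x32 idx=3 entry=0x34007 [P=1 RW=1 US=1 PS=0]
  L1: frame=0x34 idx=28 entry=0x36007 [P=1 RW=1 US=1 PS=0]
  ✓ 0x36403  — 2 lookups
#1 VA=0x3C0AB6D (r,kernel):
  L0: frame=0x32 idx=30 entry=0x39007 [P=1 RW=1 US=1 PS=0]
  L1: frame=0x39 idx=10 entry=0x3A007 [P=1 RW=1 US=1 PS=0]
  ✓ 0x3AB6D  — 2 lookups
#2 VA=0x121CAA1 (r,kernel):
  L0: frame=0x32 idx=9 entry=0x3C007 [P=1 RW=1 US=1 PS=0]
  L1: frame=0x3C idx=28 entry=0x3F007 [P=1 RW=1 US=1 PS=0]
  ✓ 0x3FAA1  — 2 lookups
#3 VA=0x20A7D0 (r,kernel):
  L0: frame=0x32 idx=1 entry=0x43007 [P=1 RW=1 US=1 PS=0]
  L1: frame=0x43 idx=10 entry=0x44007 [P=1 RW=1 US=1 PS=0]
  ✓ 0x447D0  — 2 lookups
#4 VA=0x1C041DC (r,kernel):
  L0: frame=0x32 idx=14 entry=0x48007 [P=1 RW=1 US=1 PS=0]
  L1: frame=0x48 idx=4 entry=0x4C007 [P=1 RW=1 US=1 PS=0]
  ✓ 0x4C1DC  — 2 lookups

Access #2 fault: NONE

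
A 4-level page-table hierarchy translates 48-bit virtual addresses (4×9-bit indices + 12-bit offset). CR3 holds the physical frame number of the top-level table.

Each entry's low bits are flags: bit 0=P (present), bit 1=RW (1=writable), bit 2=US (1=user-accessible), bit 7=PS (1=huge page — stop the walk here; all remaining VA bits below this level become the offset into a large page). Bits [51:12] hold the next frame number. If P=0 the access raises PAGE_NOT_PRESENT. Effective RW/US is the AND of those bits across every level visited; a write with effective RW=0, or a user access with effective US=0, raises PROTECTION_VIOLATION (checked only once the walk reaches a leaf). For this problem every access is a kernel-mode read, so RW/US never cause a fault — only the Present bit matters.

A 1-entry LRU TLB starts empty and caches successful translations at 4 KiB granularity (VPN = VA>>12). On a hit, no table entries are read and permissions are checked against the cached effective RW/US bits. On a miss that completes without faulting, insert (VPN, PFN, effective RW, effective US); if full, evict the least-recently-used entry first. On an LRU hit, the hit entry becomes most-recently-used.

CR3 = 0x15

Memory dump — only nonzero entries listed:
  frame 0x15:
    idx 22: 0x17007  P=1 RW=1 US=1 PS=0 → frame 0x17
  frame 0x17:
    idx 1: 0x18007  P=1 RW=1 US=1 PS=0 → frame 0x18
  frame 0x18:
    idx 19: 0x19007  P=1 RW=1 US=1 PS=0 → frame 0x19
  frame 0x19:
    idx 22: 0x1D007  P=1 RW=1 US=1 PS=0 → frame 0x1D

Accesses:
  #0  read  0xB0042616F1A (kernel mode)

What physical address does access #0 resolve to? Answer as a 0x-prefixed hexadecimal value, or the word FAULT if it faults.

Per-access translation:
#0 VA=0xB0042616F1A (r,kernel):
  lvl0: tbl 0x15, slot 22 ⇒ 0x17007 (P1/RW1/US1/PS0)
  lvl1: tbl 0x17, slot 1 ⇒ 0x18007 (P1/RW1/US1/PS0)
  lvl2: tbl 0x18, slot 19 ⇒ 0x19007 (P1/RW1/US1/PS0)
  lvl3: tbl 0x19, slot 22 ⇒ 0x1D007 (P1/RW1/US1/PS0)
  → PA=0x1DF1A  (4 entries read)

Access #0 PA: 0x1DF1A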